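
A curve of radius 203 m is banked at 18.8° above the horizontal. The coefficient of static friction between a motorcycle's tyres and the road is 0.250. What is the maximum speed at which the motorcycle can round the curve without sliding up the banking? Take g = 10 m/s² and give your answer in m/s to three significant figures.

At the maximum speed, friction acts down the slope at its limiting value f = μN. Radially (horizontal, toward centre): N sinθ + μN cosθ = mv²/r. Vertically: N cosθ − μN sinθ = mg.
Dividing: v² = r g (sinθ + μcosθ)/(cosθ − μsinθ).
sinθ + μcosθ = 0.3223 + 0.250×0.9466 = 0.5589; cosθ − μsinθ = 0.9466 − 0.250×0.3223 = 0.8661.
v² = 203 × 10.0 × 0.5589/0.8661 = 1310 m²/s², so v = 36.19 m/s.

36.2 m/s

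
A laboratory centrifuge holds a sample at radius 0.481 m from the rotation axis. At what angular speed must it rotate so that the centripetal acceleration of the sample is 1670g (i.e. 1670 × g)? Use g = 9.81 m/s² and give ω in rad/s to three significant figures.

Centripetal acceleration a_c = ω²r. Setting ω²r = 1670g:
ω = √(1670g / r) = √(1670 × 9.81 / 0.481) = √34060 = 184.6 rad/s.

185 rad/s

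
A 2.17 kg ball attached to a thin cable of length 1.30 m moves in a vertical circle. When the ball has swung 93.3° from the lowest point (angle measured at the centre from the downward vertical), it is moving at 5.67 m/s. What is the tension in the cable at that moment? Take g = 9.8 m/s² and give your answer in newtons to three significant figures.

52.4 N

Take the radial direction toward the centre of the circle as positive. The component of the weight along the string toward the centre is −mg cos φ (φ measured from the bottom), so Newton's second law along the string gives T − mg cos φ = m v²/r.
cos 93.3° = -0.05756, so T = m(v²/r + g cos φ) = 2.17 × ((5.67)²/1.30 + 9.8 × -0.05756) = 2.17 × (24.73 + (-0.5641)) = 2.17 × 24.17 = 52.44 N.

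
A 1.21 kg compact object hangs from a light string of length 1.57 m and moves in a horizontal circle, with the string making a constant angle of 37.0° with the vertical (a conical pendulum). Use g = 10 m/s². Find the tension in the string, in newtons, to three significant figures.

15.2 N

Vertically the bob has no acceleration, so T cosθ = mg.
T = mg/cosθ = 1.21 × 10.0 / cos 37.0° = 12.10/0.7986 = 15.15 N.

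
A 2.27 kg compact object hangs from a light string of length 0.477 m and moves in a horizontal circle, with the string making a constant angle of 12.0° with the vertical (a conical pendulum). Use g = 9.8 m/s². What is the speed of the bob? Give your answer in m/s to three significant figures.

0.455 m/s

The radius of the circle is r = L sinθ = 0.477 × sin 12.0° = 0.09917 m.
Horizontally T sinθ = mv²/r and vertically T cosθ = mg, so tanθ = v²/(rg).
v = √(r g tanθ) = √(0.09917 × 9.8 × 0.2126) = √0.2066 = 0.4545 m/s.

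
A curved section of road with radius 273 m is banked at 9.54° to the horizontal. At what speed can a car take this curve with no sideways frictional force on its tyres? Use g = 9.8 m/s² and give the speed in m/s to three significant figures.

On a frictionless banked curve, N sinθ = mv²/r and N cosθ = mg, so tanθ = v²/(rg).
v = √(r g tanθ) = √(273 × 9.8 × tan 9.54°) = √(273 × 9.8 × 0.1681) = √449.6 = 21.20 m/s.

21.2 m/s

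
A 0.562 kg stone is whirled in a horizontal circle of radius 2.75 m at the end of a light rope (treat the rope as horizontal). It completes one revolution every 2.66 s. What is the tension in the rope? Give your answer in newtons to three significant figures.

8.62 N

v = 2πr/T = 2π × 2.75/2.66 = 6.496 m/s.
The tension is the only horizontal force, so it supplies the full centripetal force: T = m v²/r = 0.562 × (6.496)²/2.75 = 0.562 × 42.20/2.75 = 8.623 N.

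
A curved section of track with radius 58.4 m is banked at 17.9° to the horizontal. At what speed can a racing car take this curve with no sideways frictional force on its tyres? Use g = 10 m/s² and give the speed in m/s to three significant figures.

On a frictionless banked curve, N sinθ = mv²/r and N cosθ = mg, so tanθ = v²/(rg).
v = √(r g tanθ) = √(58.4 × 10.0 × tan 17.9°) = √(58.4 × 10.0 × 0.3230) = √188.6 = 13.73 m/s.

13.7 m/s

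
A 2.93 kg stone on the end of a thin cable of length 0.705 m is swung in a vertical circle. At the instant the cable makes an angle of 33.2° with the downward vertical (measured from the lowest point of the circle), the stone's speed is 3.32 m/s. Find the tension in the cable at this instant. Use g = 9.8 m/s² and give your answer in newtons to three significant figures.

Take the radial direction toward the centre of the circle as positive. The component of the weight along the string toward the centre is −mg cos φ (φ measured from the bottom), so Newton's second law along the string gives T − mg cos φ = m v²/r.
cos 33.2° = 0.8368, so T = m(v²/r + g cos φ) = 2.93 × ((3.32)²/0.705 + 9.8 × 0.8368) = 2.93 × (15.63 + (8.200)) = 2.93 × 23.83 = 69.84 N.

69.8 N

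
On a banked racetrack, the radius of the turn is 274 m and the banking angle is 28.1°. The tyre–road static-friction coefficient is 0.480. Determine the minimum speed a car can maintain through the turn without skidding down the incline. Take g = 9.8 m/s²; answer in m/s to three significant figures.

10.7 m/s

At the minimum speed, friction acts up the slope at its limiting value f = μN. Radially (horizontal, toward centre): N sinθ − μN cosθ = mv²/r. Vertically: N cosθ + μN sinθ = mg.
Dividing: v² = r g (sinθ − μcosθ)/(cosθ + μsinθ).
sinθ − μcosθ = 0.4710 − 0.480×0.8821 = 0.04759; cosθ + μsinθ = 0.8821 + 0.480×0.4710 = 1.108.
v² = 274 × 9.8 × 0.04759/1.108 = 115.3 m²/s², so v = 10.74 m/s.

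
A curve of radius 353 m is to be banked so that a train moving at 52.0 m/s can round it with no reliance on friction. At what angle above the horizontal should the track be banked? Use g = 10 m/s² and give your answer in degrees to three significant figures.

For a frictionless banked turn: horizontally N sinθ = mv²/r and vertically N cosθ = mg.
Dividing: tanθ = v²/(r g) = (52.0)²/(353 × 10.0) = 2704/3530 = 0.7660.
θ = arctan(0.7660) = 37.45°.

37.5°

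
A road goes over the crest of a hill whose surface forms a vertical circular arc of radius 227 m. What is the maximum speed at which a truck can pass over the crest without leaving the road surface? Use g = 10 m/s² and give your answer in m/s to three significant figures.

At the crest the centre of the circle is below the truck, so the net downward (centripetal) force is mg − N = mv²/r.
The truck leaves the road when N → 0, giving v_max = √(g r) = √(10.0 × 227) = 47.64 m/s.

47.6 m/s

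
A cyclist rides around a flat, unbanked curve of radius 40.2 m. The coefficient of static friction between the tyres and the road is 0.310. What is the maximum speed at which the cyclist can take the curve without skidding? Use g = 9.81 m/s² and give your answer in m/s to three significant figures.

11.1 m/s

On a flat curve, static friction is the only horizontal force, so it must supply the full centripetal force: μ_s m g = m v²/r.
Mass cancels: v_max = √(μ_s g r) = √(0.310 × 9.81 × 40.2) = √122.3 = 11.06 m/s.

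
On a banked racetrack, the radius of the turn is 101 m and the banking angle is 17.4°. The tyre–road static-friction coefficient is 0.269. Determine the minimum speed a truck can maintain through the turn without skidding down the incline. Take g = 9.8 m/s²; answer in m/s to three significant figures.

6.36 m/s

At the minimum speed, friction acts up the slope at its limiting value f = μN. Radially (horizontal, toward centre): N sinθ − μN cosθ = mv²/r. Vertically: N cosθ + μN sinθ = mg.
Dividing: v² = r g (sinθ − μcosθ)/(cosθ + μsinθ).
sinθ − μcosθ = 0.2990 − 0.269×0.9542 = 0.04235; cosθ + μsinθ = 0.9542 + 0.269×0.2990 = 1.035.
v² = 101 × 9.8 × 0.04235/1.035 = 40.51 m²/s², so v = 6.365 m/s.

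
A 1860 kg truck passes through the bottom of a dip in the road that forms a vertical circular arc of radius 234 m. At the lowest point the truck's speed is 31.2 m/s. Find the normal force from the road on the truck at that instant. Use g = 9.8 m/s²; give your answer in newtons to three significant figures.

26000 N

At the lowest point, N points up (toward the centre) and the weight mg points down (away from the centre), so the net inward force is N − mg = mv²/r.
N = m(v²/r + g) = 1860 × ((31.2)²/234 + 9.8) = 1860 × (4.160 + 9.8) = 1860 × 13.96 = 25970 N.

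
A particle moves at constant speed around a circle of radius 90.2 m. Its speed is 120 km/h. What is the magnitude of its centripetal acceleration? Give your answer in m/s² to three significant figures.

v = 120 km/h = 120/3.6 = 33.33 m/s.
a_c = v²/r = (33.33)²/90.2 = 1111/90.2 = 12.32 m/s².

12.3 m/s²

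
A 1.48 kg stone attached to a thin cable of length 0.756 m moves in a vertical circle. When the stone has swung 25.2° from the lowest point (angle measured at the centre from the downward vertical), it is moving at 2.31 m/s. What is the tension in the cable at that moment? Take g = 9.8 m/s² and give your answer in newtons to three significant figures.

23.6 N

Take the radial direction toward the centre of the circle as positive. The component of the weight along the string toward the centre is −mg cos φ (φ measured from the bottom), so Newton's second law along the string gives T − mg cos φ = m v²/r.
cos 25.2° = 0.9048, so T = m(v²/r + g cos φ) = 1.48 × ((2.31)²/0.756 + 9.8 × 0.9048) = 1.48 × (7.058 + (8.867)) = 1.48 × 15.93 = 23.57 N.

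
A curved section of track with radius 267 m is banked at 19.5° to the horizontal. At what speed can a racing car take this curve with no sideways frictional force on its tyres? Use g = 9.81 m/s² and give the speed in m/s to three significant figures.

On a frictionless banked curve, N sinθ = mv²/r and N cosθ = mg, so tanθ = v²/(rg).
v = √(r g tanθ) = √(267 × 9.81 × tan 19.5°) = √(267 × 9.81 × 0.3541) = √927.5 = 30.46 m/s.

30.5 m/s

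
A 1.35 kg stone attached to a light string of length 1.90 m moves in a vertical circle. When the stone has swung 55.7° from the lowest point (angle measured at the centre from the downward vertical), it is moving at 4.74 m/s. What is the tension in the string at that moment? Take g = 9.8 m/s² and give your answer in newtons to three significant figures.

Take the radial direction toward the centre of the circle as positive. The component of the weight along the string toward the centre is −mg cos φ (φ measured from the bottom), so Newton's second law along the string gives T − mg cos φ = m v²/r.
cos 55.7° = 0.5635, so T = m(v²/r + g cos φ) = 1.35 × ((4.74)²/1.90 + 9.8 × 0.5635) = 1.35 × (11.83 + (5.523)) = 1.35 × 17.35 = 23.42 N.

23.4 N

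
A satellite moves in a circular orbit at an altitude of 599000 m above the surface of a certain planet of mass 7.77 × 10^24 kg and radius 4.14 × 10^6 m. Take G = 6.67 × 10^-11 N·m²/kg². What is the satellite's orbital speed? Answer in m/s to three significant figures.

Orbital radius r = R + h = 4.14 × 10^6 + 599000 = 4.739 × 10^6 m.
Gravity supplies the centripetal force: G M m / r² = m v² / r, so v = √(GM/r).
v = √(6.67 × 10^-11 × 7.77 × 10^24 / 4.739 × 10^6) = √(1.094 × 10^8) = 10460 m/s.

10500 m/s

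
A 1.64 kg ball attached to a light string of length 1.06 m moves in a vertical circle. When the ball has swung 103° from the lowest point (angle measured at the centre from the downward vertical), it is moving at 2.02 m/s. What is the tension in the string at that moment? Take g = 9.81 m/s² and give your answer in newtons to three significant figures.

2.69 N

Take the radial direction toward the centre of the circle as positive. The component of the weight along the string toward the centre is −mg cos φ (φ measured from the bottom), so Newton's second law along the string gives T − mg cos φ = m v²/r.
cos 103° = -0.2250, so T = m(v²/r + g cos φ) = 1.64 × ((2.02)²/1.06 + 9.81 × -0.2250) = 1.64 × (3.849 + (-2.207)) = 1.64 × 1.643 = 2.694 N.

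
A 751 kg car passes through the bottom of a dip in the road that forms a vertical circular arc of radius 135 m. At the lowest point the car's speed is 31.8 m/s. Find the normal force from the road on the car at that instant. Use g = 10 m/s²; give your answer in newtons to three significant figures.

13100 N

At the lowest point, N points up (toward the centre) and the weight mg points down (away from the centre), so the net inward force is N − mg = mv²/r.
N = m(v²/r + g) = 751 × ((31.8)²/135 + 10.0) = 751 × (7.491 + 10.0) = 751 × 17.49 = 13140 N.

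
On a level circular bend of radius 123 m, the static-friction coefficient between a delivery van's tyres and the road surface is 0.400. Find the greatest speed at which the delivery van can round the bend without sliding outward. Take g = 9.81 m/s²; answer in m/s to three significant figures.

Friction provides the centripetal force on a flat curve. At maximum speed it is at its limiting value: μ_s m g = m v²/r.
Mass cancels: v_max = √(μ_s g r) = √(0.400 × 9.81 × 123) = √482.7 = 21.97 m/s.

22.0 m/s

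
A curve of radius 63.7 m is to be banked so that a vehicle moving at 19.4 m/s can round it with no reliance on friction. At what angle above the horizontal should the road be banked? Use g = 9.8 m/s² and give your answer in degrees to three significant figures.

31.1°

With no friction, the horizontal component of the normal force provides the centripetal force: N sinθ = mv²/r, while N cosθ = mg vertically.
Dividing: tanθ = v²/(r g) = (19.4)²/(63.7 × 9.8) = 376.4/624.3 = 0.6029.
θ = arctan(0.6029) = 31.09°.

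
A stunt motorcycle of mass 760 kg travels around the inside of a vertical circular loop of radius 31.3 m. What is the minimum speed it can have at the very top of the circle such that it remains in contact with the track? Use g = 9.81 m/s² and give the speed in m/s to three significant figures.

17.5 m/s

At the top, both weight mg and N point toward the centre: N + mg = mv²/r.
At minimum speed N → 0, so mg = mv_min²/r ⇒ v_min = √(g r) = √(9.81 × 31.3) = 17.52 m/s.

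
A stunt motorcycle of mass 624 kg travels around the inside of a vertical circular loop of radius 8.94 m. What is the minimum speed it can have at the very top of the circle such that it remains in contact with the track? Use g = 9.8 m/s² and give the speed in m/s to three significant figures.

At the highest point the centre is directly below, so both the weight and N act inward: N + mg = mv²/r.
At minimum speed N → 0, so mg = mv_min²/r ⇒ v_min = √(g r) = √(9.8 × 8.94) = 9.360 m/s.

9.36 m/s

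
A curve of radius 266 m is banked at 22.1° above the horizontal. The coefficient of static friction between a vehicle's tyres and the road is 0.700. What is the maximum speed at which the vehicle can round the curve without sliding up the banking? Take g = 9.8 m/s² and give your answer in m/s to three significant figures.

63.5 m/s

At the maximum speed, friction acts down the slope at its limiting value f = μN. Radially (horizontal, toward centre): N sinθ + μN cosθ = mv²/r. Vertically: N cosθ − μN sinθ = mg.
Dividing: v² = r g (sinθ + μcosθ)/(cosθ − μsinθ).
sinθ + μcosθ = 0.3762 + 0.700×0.9265 = 1.025; cosθ − μsinθ = 0.9265 − 0.700×0.3762 = 0.6632.
v² = 266 × 9.8 × 1.025/0.6632 = 4028 m²/s², so v = 63.47 m/s.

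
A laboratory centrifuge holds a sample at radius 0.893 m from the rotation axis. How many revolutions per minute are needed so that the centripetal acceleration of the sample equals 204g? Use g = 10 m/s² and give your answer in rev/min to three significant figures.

Require ω²r = 204g, so ω = √(204 × 10.0/0.893) = 47.80 rad/s.
In rev/min: ω × 60/(2π) = 47.80 × 60/(2π) = 456.4 rev/min.

456 rev/min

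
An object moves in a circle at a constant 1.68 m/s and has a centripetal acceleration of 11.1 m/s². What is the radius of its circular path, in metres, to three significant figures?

0.254 m

a_c = v²/r ⇒ r = v²/a_c = (1.68)²/11.1 = 2.822/11.1 = 0.2543 m.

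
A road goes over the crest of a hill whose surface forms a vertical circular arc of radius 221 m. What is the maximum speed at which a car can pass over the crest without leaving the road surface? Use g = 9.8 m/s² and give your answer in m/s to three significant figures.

At the crest the centre of the circle is below the car, so the net downward (centripetal) force is mg − N = mv²/r.
The car leaves the road when N → 0, giving v_max = √(g r) = √(9.8 × 221) = 46.54 m/s.

46.5 m/s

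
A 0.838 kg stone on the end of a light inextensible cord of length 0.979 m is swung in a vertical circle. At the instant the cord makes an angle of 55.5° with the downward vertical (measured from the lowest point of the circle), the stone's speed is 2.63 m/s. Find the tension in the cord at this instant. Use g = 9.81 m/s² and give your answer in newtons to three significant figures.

10.6 N

Take the radial direction toward the centre of the circle as positive. The component of the weight along the string toward the centre is −mg cos φ (φ measured from the bottom), so Newton's second law along the string gives T − mg cos φ = m v²/r.
cos 55.5° = 0.5664, so T = m(v²/r + g cos φ) = 0.838 × ((2.63)²/0.979 + 9.81 × 0.5664) = 0.838 × (7.065 + (5.556)) = 0.838 × 12.62 = 10.58 N.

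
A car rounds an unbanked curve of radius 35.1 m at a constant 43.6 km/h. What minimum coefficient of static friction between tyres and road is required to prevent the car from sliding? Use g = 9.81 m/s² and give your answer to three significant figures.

0.426

v = 43.6/3.6 = 12.11 m/s.
Friction provides the centripetal force: μ_s m g = m v²/r, so μ_s = v²/(g r) = (12.11)²/(9.81 × 35.1) = 146.7/344.3 = 0.4260.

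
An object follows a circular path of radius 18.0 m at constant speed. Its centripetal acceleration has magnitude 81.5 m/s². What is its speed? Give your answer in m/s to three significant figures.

38.3 m/s

a_c = v²/r ⇒ v = √(a_c · r) = √(81.5 × 18.0) = √1467 = 38.30 m/s.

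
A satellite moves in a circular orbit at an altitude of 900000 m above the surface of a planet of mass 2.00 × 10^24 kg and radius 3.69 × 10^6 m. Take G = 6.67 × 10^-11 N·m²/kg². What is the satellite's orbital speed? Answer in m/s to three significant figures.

Orbital radius r = R + h = 3.69 × 10^6 + 900000 = 4.590 × 10^6 m.
Gravity supplies the centripetal force: G M m / r² = m v² / r, so v = √(GM/r).
v = √(6.67 × 10^-11 × 2.00 × 10^24 / 4.590 × 10^6) = √(2.906 × 10^7) = 5391 m/s.

5390 m/s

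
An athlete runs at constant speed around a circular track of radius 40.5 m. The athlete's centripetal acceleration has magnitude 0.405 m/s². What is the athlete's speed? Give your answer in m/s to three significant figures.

a_c = v²/r ⇒ v = √(a_c · r) = √(0.405 × 40.5) = √16.40 = 4.050 m/s.

4.05 m/s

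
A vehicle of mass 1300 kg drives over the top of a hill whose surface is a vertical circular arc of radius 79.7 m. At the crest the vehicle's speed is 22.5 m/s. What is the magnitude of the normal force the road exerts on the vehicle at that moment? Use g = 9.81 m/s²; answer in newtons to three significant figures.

4500 N

At the crest the centripetal acceleration points downward (toward the centre of the arc), so mg − N = mv²/r.
N = m(g − v²/r) = 1300 × (9.81 − (22.5)²/79.7) = 1300 × (9.81 − 6.352) = 1300 × 3.458 = 4495 N.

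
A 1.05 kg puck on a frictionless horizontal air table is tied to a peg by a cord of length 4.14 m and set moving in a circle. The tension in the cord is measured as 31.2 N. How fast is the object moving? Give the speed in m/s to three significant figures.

11.1 m/s

T = m v²/r ⇒ v = √(T r / m) = √(31.2 × 4.14 / 1.05) = √123.0 = 11.09 m/s.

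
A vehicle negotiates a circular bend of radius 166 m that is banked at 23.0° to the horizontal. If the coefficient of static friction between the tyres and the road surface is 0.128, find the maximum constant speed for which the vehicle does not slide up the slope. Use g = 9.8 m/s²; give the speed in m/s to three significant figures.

30.8 m/s

At the maximum speed, friction acts down the slope at its limiting value f = μN. Radially (horizontal, toward centre): N sinθ + μN cosθ = mv²/r. Vertically: N cosθ − μN sinθ = mg.
Dividing: v² = r g (sinθ + μcosθ)/(cosθ − μsinθ).
sinθ + μcosθ = 0.3907 + 0.128×0.9205 = 0.5086; cosθ − μsinθ = 0.9205 − 0.128×0.3907 = 0.8705.
v² = 166 × 9.8 × 0.5086/0.8705 = 950.4 m²/s², so v = 30.83 m/s.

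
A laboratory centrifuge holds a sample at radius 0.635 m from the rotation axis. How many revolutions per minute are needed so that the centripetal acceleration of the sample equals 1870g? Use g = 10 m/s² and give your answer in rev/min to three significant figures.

1640 rev/min

Require ω²r = 1870g, so ω = √(1870 × 10.0/0.635) = 171.6 rad/s.
In rev/min: ω × 60/(2π) = 171.6 × 60/(2π) = 1639 rev/min.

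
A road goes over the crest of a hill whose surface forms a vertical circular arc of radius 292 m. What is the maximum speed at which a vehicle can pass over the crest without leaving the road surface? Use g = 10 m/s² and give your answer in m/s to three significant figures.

54.0 m/s

At the crest the centre of the circle is below the vehicle, so the net downward (centripetal) force is mg − N = mv²/r.
The vehicle leaves the road when N → 0, giving v_max = √(g r) = √(10.0 × 292) = 54.04 m/s.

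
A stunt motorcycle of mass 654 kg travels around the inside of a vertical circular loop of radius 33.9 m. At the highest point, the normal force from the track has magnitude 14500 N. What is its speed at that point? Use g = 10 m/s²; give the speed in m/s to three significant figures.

33.0 m/s

At the top, N + mg = mv²/r, so v = √(r(N/m + g)) = √(33.9 × (14500/654 + 10.0)) = √(33.9 × 32.17) = √1091 = 33.02 m/s.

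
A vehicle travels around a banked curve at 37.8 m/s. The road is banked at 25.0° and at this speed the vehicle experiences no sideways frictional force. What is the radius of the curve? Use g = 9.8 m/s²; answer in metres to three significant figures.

313 m

Frictionless banking: tanθ = v²/(rg), so r = v²/(g tanθ).
r = (37.8)²/(9.8 × tan 25.0°) = 1429/(9.8 × 0.4663) = 1429/4.570 = 312.7 m.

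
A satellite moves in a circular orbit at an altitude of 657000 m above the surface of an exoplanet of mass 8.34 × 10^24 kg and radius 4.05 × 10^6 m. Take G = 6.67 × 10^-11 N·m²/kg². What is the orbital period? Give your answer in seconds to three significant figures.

r = R + h = 4.05 × 10^6 + 657000 = 4.707 × 10^6 m. Gravity provides the centripetal force: G M m / r² = m v² / r ⇒ v = √(GM/r) = 10870 m/s.
T = 2πr/v = 2π × 4.707 × 10^6 / 10870 = 2721 s.

2720 s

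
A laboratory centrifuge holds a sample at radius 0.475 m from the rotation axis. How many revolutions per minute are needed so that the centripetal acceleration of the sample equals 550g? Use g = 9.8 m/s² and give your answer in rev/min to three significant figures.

1020 rev/min

Require ω²r = 550g, so ω = √(550 × 9.8/0.475) = 106.5 rad/s.
In rev/min: ω × 60/(2π) = 106.5 × 60/(2π) = 1017 rev/min.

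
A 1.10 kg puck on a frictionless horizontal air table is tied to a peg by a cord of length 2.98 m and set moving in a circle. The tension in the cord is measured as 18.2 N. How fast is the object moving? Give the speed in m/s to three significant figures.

7.02 m/s

T = m v²/r ⇒ v = √(T r / m) = √(18.2 × 2.98 / 1.10) = √49.31 = 7.022 m/s.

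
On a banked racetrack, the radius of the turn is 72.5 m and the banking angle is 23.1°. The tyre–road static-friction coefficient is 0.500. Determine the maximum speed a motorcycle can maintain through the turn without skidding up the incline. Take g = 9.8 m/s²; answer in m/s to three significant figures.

At the maximum speed, friction acts down the slope at its limiting value f = μN. Radially (horizontal, toward centre): N sinθ + μN cosθ = mv²/r. Vertically: N cosθ − μN sinθ = mg.
Dividing: v² = r g (sinθ + μcosθ)/(cosθ − μsinθ).
sinθ + μcosθ = 0.3923 + 0.500×0.9198 = 0.8522; cosθ − μsinθ = 0.9198 − 0.500×0.3923 = 0.7237.
v² = 72.5 × 9.8 × 0.8522/0.7237 = 836.8 m²/s², so v = 28.93 m/s.

28.9 m/s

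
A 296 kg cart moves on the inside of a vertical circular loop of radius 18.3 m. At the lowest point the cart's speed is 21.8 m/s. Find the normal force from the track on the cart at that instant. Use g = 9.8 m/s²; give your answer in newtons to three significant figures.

10600 N

At the lowest point, N points up (toward the centre) and the weight mg points down (away from the centre), so the net inward force is N − mg = mv²/r.
N = m(v²/r + g) = 296 × ((21.8)²/18.3 + 9.8) = 296 × (25.97 + 9.8) = 296 × 35.77 = 10590 N.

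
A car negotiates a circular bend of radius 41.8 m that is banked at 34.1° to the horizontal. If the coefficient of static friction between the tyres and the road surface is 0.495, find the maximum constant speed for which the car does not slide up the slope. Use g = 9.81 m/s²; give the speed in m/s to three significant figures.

At the maximum speed, friction acts down the slope at its limiting value f = μN. Radially (horizontal, toward centre): N sinθ + μN cosθ = mv²/r. Vertically: N cosθ − μN sinθ = mg.
Dividing: v² = r g (sinθ + μcosθ)/(cosθ − μsinθ).
sinθ + μcosθ = 0.5606 + 0.495×0.8281 = 0.9705; cosθ − μsinθ = 0.8281 − 0.495×0.5606 = 0.5505.
v² = 41.8 × 9.81 × 0.9705/0.5505 = 722.9 m²/s², so v = 26.89 m/s.

26.9 m/s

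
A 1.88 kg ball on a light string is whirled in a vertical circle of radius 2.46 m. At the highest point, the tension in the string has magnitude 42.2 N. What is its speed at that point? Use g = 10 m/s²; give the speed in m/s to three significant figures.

At the top, T + mg = mv²/r, so v = √(r(T/m + g)) = √(2.46 × (42.2/1.88 + 10.0)) = √(2.46 × 32.45) = √79.82 = 8.934 m/s.

8.93 m/s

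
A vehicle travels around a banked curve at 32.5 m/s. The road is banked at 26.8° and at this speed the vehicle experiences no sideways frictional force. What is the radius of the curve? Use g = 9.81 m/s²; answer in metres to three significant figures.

Frictionless banking: tanθ = v²/(rg), so r = v²/(g tanθ).
r = (32.5)²/(9.81 × tan 26.8°) = 1056/(9.81 × 0.5051) = 1056/4.955 = 213.2 m.

213 m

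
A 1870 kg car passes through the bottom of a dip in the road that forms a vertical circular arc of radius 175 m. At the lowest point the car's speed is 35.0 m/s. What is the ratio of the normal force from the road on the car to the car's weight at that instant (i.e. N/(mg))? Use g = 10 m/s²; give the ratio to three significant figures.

At the bottom, N − mg = mv²/r, so N = m(v²/r + g) and N/(mg) = v²/(rg) + 1 = (35.0)²/(175 × 10.0) + 1 = 0.7000 + 1 = 1.700.

1.70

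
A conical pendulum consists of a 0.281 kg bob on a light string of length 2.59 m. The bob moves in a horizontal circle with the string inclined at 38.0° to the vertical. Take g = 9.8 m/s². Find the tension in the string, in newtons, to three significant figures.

3.49 N

Vertically the bob has no acceleration, so T cosθ = mg.
T = mg/cosθ = 0.281 × 9.8 / cos 38.0° = 2.754/0.7880 = 3.495 N.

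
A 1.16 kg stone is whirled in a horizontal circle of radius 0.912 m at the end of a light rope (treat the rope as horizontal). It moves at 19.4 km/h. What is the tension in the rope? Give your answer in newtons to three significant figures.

36.9 N

v = 19.4 km/h = 19.4/3.6 = 5.389 m/s.
The tension is the only horizontal force, so it supplies the full centripetal force: T = m v²/r = 1.16 × (5.389)²/0.912 = 1.16 × 29.04/0.912 = 36.94 N.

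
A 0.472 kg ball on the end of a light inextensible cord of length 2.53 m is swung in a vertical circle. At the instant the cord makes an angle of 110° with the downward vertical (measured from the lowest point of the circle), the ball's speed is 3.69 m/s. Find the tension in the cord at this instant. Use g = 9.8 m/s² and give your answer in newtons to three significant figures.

0.958 N

Take the radial direction toward the centre of the circle as positive. The component of the weight along the string toward the centre is −mg cos φ (φ measured from the bottom), so Newton's second law along the string gives T − mg cos φ = m v²/r.
cos 110° = -0.3420, so T = m(v²/r + g cos φ) = 0.472 × ((3.69)²/2.53 + 9.8 × -0.3420) = 0.472 × (5.382 + (-3.352)) = 0.472 × 2.030 = 0.9582 N.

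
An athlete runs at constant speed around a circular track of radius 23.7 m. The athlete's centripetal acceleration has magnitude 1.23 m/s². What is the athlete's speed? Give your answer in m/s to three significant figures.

5.40 m/s

a_c = v²/r ⇒ v = √(a_c · r) = √(1.23 × 23.7) = √29.15 = 5.399 m/s.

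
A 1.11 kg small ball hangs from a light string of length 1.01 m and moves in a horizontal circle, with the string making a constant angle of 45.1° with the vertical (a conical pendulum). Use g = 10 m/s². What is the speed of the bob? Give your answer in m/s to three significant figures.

2.68 m/s

The radius of the circle is r = L sinθ = 1.01 × sin 45.1° = 0.7154 m.
Horizontally T sinθ = mv²/r and vertically T cosθ = mg, so tanθ = v²/(rg).
v = √(r g tanθ) = √(0.7154 × 10.0 × 1.003) = √7.179 = 2.679 m/s.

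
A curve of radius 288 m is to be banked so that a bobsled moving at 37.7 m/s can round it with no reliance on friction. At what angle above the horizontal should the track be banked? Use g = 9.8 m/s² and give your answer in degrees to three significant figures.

26.7°

For a frictionless banked turn: horizontally N sinθ = mv²/r and vertically N cosθ = mg.
Dividing: tanθ = v²/(r g) = (37.7)²/(288 × 9.8) = 1421/2822 = 0.5036.
θ = arctan(0.5036) = 26.73°.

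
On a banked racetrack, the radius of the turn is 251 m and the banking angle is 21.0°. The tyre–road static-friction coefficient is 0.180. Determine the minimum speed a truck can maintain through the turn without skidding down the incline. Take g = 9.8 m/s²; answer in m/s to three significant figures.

At the minimum speed, friction acts up the slope at its limiting value f = μN. Radially (horizontal, toward centre): N sinθ − μN cosθ = mv²/r. Vertically: N cosθ + μN sinθ = mg.
Dividing: v² = r g (sinθ − μcosθ)/(cosθ + μsinθ).
sinθ − μcosθ = 0.3584 − 0.180×0.9336 = 0.1903; cosθ + μsinθ = 0.9336 + 0.180×0.3584 = 0.9981.
v² = 251 × 9.8 × 0.1903/0.9981 = 469.1 m²/s², so v = 21.66 m/s.

21.7 m/s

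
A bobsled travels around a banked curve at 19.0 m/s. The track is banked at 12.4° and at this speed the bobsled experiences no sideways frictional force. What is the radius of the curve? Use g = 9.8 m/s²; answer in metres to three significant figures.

Frictionless banking: tanθ = v²/(rg), so r = v²/(g tanθ).
r = (19.0)²/(9.8 × tan 12.4°) = 361.0/(9.8 × 0.2199) = 361.0/2.155 = 167.5 m.

168 m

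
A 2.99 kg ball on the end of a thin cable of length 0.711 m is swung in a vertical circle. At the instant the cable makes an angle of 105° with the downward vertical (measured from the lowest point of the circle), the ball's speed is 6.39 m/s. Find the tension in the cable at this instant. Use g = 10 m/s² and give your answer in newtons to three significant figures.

164 N

Take the radial direction toward the centre of the circle as positive. The component of the weight along the string toward the centre is −mg cos φ (φ measured from the bottom), so Newton's second law along the string gives T − mg cos φ = m v²/r.
cos 105° = -0.2588, so T = m(v²/r + g cos φ) = 2.99 × ((6.39)²/0.711 + 10.0 × -0.2588) = 2.99 × (57.43 + (-2.588)) = 2.99 × 54.84 = 164.0 N.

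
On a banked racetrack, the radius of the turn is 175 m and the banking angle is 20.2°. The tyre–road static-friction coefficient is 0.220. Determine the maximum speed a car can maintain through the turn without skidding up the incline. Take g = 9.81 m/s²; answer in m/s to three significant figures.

At the maximum speed, friction acts down the slope at its limiting value f = μN. Radially (horizontal, toward centre): N sinθ + μN cosθ = mv²/r. Vertically: N cosθ − μN sinθ = mg.
Dividing: v² = r g (sinθ + μcosθ)/(cosθ − μsinθ).
sinθ + μcosθ = 0.3453 + 0.220×0.9385 = 0.5518; cosθ − μsinθ = 0.9385 − 0.220×0.3453 = 0.8625.
v² = 175 × 9.81 × 0.5518/0.8625 = 1098 m²/s², so v = 33.14 m/s.

33.1 m/s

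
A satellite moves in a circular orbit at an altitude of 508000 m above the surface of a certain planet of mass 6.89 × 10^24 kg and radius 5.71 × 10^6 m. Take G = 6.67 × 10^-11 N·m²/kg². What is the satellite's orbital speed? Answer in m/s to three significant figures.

8600 m/s

Orbital radius r = R + h = 5.71 × 10^6 + 508000 = 6.218 × 10^6 m.
Gravity supplies the centripetal force: G M m / r² = m v² / r, so v = √(GM/r).
v = √(6.67 × 10^-11 × 6.89 × 10^24 / 6.218 × 10^6) = √(7.391 × 10^7) = 8597 m/s.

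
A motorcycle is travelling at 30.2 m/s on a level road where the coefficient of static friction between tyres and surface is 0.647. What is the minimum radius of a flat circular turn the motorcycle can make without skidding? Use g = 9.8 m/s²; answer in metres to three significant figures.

144 m

At the limit, μ_s m g = m v²/r, so r_min = v²/(μ_s g) = (30.2)²/(0.647 × 9.8) = 912.0/6.341 = 143.8 m.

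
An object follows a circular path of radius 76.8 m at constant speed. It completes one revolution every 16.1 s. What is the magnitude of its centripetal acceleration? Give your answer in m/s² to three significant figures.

v = 2πr/T = 2π × 76.8/16.1 = 29.97 m/s.
a_c = v²/r = (29.97)²/76.8 = 898.3/76.8 = 11.70 m/s².

11.7 m/s²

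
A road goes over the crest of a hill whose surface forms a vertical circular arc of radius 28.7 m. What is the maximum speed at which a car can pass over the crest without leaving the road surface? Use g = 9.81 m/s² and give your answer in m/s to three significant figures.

At the crest the centre of the circle is below the car, so the net downward (centripetal) force is mg − N = mv²/r.
The car leaves the road when N → 0, giving v_max = √(g r) = √(9.81 × 28.7) = 16.78 m/s.

16.8 m/s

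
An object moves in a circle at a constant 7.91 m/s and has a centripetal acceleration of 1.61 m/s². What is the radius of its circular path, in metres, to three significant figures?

a_c = v²/r ⇒ r = v²/a_c = (7.91)²/1.61 = 62.57/1.61 = 38.86 m.

38.9 m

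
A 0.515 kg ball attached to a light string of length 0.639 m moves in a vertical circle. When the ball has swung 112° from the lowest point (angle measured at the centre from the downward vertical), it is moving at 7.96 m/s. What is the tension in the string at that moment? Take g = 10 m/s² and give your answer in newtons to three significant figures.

Take the radial direction toward the centre of the circle as positive. The component of the weight along the string toward the centre is −mg cos φ (φ measured from the bottom), so Newton's second law along the string gives T − mg cos φ = m v²/r.
cos 112° = -0.3746, so T = m(v²/r + g cos φ) = 0.515 × ((7.96)²/0.639 + 10.0 × -0.3746) = 0.515 × (99.16 + (-3.746)) = 0.515 × 95.41 = 49.14 N.

49.1 N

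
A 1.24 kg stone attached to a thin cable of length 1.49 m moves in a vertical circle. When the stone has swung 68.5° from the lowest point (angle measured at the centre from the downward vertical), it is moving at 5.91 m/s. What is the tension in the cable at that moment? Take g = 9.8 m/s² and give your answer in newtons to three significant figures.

33.5 N

Take the radial direction toward the centre of the circle as positive. The component of the weight along the string toward the centre is −mg cos φ (φ measured from the bottom), so Newton's second law along the string gives T − mg cos φ = m v²/r.
cos 68.5° = 0.3665, so T = m(v²/r + g cos φ) = 1.24 × ((5.91)²/1.49 + 9.8 × 0.3665) = 1.24 × (23.44 + (3.592)) = 1.24 × 27.03 = 33.52 N.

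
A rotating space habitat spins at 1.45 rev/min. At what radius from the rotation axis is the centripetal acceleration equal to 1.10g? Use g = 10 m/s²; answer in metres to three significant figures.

477 m

ω = 1.45 rev/min × 2π/60 = 0.1518 rad/s.
a_c = ω²r = 1.10g ⇒ r = 1.10 × 10.0 / (0.1518)² = 11.00/0.02306 = 477.1 m.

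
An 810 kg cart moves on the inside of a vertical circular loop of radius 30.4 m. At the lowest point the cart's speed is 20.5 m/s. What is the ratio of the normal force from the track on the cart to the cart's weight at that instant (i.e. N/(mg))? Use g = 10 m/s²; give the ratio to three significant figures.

2.38

At the bottom, N − mg = mv²/r, so N = m(v²/r + g) and N/(mg) = v²/(rg) + 1 = (20.5)²/(30.4 × 10.0) + 1 = 1.382 + 1 = 2.382.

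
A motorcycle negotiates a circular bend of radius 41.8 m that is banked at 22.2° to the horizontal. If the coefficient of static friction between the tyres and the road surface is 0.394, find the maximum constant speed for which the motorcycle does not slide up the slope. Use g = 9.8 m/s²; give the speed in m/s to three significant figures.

19.8 m/s

At the maximum speed, friction acts down the slope at its limiting value f = μN. Radially (horizontal, toward centre): N sinθ + μN cosθ = mv²/r. Vertically: N cosθ − μN sinθ = mg.
Dividing: v² = r g (sinθ + μcosθ)/(cosθ − μsinθ).
sinθ + μcosθ = 0.3778 + 0.394×0.9259 = 0.7426; cosθ − μsinθ = 0.9259 − 0.394×0.3778 = 0.7770.
v² = 41.8 × 9.8 × 0.7426/0.7770 = 391.5 m²/s², so v = 19.79 m/s.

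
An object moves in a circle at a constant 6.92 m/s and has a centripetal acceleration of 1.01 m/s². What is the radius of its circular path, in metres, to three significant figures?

a_c = v²/r ⇒ r = v²/a_c = (6.92)²/1.01 = 47.89/1.01 = 47.41 m.

47.4 m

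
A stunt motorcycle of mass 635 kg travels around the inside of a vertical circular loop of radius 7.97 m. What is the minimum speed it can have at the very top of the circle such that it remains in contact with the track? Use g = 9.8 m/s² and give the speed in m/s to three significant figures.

8.84 m/s

At the top, both weight mg and N point toward the centre: N + mg = mv²/r.
At minimum speed N → 0, so mg = mv_min²/r ⇒ v_min = √(g r) = √(9.8 × 7.97) = 8.838 m/s.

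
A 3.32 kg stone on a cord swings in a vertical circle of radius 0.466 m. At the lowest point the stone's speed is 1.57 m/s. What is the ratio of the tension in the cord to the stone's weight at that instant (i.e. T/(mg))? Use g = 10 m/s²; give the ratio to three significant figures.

1.53

At the bottom, T − mg = mv²/r, so T = m(v²/r + g) and T/(mg) = v²/(rg) + 1 = (1.57)²/(0.466 × 10.0) + 1 = 0.5289 + 1 = 1.529.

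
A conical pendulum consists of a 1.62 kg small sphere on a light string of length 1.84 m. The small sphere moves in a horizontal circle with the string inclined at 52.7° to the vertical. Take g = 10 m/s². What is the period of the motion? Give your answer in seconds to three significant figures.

r = L sinθ = 1.464 m. From T sinθ = mω²r and T cosθ = mg: tanθ = ω²r/g, so ω² = g tanθ / r = g/(L cosθ).
ω = √(g/(L cosθ)) = √(10.0/(1.84 × 0.6060)) = √8.968 = 2.995 rad/s.
Period = 2π/ω = 2.098 s.

2.10 s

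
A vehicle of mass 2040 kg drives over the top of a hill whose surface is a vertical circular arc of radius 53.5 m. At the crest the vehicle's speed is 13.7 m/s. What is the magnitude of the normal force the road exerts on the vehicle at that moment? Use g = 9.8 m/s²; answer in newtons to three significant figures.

12800 N

At the crest the centripetal acceleration points downward (toward the centre of the arc), so mg − N = mv²/r.
N = m(g − v²/r) = 2040 × (9.8 − (13.7)²/53.5) = 2040 × (9.8 − 3.508) = 2040 × 6.292 = 12840 N.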